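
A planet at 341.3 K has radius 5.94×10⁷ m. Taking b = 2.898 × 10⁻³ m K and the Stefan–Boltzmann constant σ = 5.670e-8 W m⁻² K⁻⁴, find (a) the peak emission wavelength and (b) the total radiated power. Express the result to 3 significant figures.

(a) λ_max = b/T = 2.898×10⁻³/341.3 = 8.491×10⁻⁶ m = 8.49 μm.
Surface area A = 4πR² = 4π(5.94×10⁷ m)² = 4.43387×10¹⁶ m².
(b) P = σAT⁴ = 5.670×10⁻⁸×4.43387×10¹⁶×(341.3)⁴ = 3.41×10¹⁹ W.

λ_max ≈ 8.49 μm; P ≈ 3.41×10¹⁹ W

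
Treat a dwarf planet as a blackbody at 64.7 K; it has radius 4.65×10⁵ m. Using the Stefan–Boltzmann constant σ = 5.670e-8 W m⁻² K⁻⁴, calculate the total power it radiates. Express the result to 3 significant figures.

Surface area A = 4πR² = 4π(4.65×10⁵ m)² = 2.71716×10¹² m².
P = σAT⁴ = 5.670×10⁻⁸ × 2.71716×10¹² × (64.7)⁴ = 2.70×10¹² W.

P ≈ 2.70×10¹² W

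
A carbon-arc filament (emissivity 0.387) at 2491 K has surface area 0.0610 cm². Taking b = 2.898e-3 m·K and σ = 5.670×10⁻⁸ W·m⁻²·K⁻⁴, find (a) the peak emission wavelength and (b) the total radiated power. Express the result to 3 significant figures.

(a) λ_max = b/T = 2.898×10⁻³/2491 = 1.163×10⁻⁶ m = 1.16 μm.
Area A = 0.0610 cm² = 6.10×10⁻⁶ m².
(b) P = εσAT⁴ = 0.387×5.670×10⁻⁸×6.10×10⁻⁶×(2491)⁴ = 5.15 W.

λ_max ≈ 1.16 μm; P ≈ 5.15 W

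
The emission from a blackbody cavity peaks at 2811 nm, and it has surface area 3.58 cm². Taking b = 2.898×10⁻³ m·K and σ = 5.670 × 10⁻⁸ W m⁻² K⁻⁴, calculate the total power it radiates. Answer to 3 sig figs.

Wien's law: T = b/λ_max = 2.898×10⁻³/2.811×10⁻⁶ = 1030.95 K.
Area A = 3.58 cm² = 3.58×10⁻⁴ m².
Then P = σAT⁴ = 5.670×10⁻⁸×3.58×10⁻⁴×(1030.95)⁴ = 22.9 W.

P ≈ 22.9 W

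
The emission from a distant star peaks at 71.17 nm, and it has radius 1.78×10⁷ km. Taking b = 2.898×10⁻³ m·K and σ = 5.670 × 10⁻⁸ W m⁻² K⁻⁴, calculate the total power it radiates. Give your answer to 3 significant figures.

P ≈ 6.21×10³² W

Wien's law: T = b/λ_max = 2.898×10⁻³/7.117×10⁻⁸ = 40719.4 K.
Surface area A = 4πR² = 4π(1.78×10¹⁰ m)² = 3.98153×10²¹ m².
Then P = σAT⁴ = 5.670×10⁻⁸×3.98153×10²¹×(40719.4)⁴ = 6.21×10³² W.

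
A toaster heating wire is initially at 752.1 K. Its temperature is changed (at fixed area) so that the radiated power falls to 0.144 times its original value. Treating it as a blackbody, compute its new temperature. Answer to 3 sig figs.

P ∝ T⁴, so T₂/T₁ = (P₂/P₁)^(1/4) = (0.144)^(1/4) = 0.616014.
T₂ = 752.1 × 0.616014 = 463 K.

T₂ ≈ 463 K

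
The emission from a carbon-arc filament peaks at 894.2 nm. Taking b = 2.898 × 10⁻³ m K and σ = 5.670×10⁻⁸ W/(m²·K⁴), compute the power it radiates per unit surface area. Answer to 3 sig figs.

I ≈ 6.26×10⁶ W/m²

Wien's law: T = b/λ_max = 2.898×10⁻³/8.942×10⁻⁷ = 3240.89 K.
Then I = σT⁴ = 5.670×10⁻⁸×(3240.89)⁴ = 6.26×10⁶ W/m².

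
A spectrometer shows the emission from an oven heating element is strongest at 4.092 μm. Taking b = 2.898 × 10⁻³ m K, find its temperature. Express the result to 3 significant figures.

Wien's law gives T = b/λ_max = (2.898×10⁻³ m·K)/(4.092×10⁻⁶ m) = 708 K.

T ≈ 708 K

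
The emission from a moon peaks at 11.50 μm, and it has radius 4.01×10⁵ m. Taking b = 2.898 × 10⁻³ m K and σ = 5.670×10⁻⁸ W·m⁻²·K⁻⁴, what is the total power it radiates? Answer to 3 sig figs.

Wien's law: T = b/λ_max = 2.898×10⁻³/1.150×10⁻⁵ = 252.000 K.
Surface area A = 4πR² = 4π(4.01×10⁵ m)² = 2.02068×10¹² m².
Then P = σAT⁴ = 5.670×10⁻⁸×2.02068×10¹²×(252.000)⁴ = 4.62×10¹⁴ W.

P ≈ 4.62×10¹⁴ W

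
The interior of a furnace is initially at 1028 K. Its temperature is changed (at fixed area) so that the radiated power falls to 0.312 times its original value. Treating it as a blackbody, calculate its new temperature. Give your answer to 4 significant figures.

P ∝ T⁴, so T₂/T₁ = (P₂/P₁)^(1/4) = (0.312)^(1/4) = 0.747375.
T₂ = 1028 × 0.747375 = 768.3 K.

T₂ ≈ 768.3 K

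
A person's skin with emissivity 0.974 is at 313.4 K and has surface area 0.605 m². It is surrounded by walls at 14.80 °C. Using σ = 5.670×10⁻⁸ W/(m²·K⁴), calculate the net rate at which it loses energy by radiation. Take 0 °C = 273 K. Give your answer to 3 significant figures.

Net loss ≈ 93.1 W

Surroundings: T = 14.80 °C + 273 = 287.80 K.
Area A = 0.605 m².
Net radiated power P_net = εσA(T⁴ − T₀⁴) = 0.974×5.670×10⁻⁸×0.605×(313.4⁴ − 287.80⁴).
T⁴ − T₀⁴ = 9.64708×10⁹ − 6.86062×10⁹ = 2.78646×10⁹ K⁴, so P_net = 93.1 W.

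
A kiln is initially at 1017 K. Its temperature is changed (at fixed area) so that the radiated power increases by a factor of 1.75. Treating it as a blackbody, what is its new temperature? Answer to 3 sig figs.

P ∝ T⁴, so T₂/T₁ = (P₂/P₁)^(1/4) = (1.75)^(1/4) = 1.15016.
T₂ = 1017 × 1.15016 = 1.17×10³ K.

T₂ ≈ 1.17×10³ K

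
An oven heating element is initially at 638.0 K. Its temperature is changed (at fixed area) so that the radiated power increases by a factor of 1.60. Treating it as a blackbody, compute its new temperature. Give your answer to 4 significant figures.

P ∝ T⁴, so T₂/T₁ = (P₂/P₁)^(1/4) = (1.60)^(1/4) = 1.12468.
T₂ = 638.0 × 1.12468 = 717.5 K.

T₂ ≈ 717.5 K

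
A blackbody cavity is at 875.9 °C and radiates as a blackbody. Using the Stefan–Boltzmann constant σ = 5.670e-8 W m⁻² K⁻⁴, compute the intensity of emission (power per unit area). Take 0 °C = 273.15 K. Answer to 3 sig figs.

I ≈ 9.88×10⁴ W/m²

T = 875.9 °C + 273.15 = 1149.05 K.
Stefan–Boltzmann: I = σT⁴ = 5.670×10⁻⁸ × (1149.05)⁴ = 9.88×10⁴ W/m².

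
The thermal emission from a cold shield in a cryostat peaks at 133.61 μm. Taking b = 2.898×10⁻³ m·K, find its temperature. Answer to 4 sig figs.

Wien's law gives T = b/λ_max = (2.898×10⁻³ m·K)/(1.3361×10⁻⁴ m) = 21.69 K.

T ≈ 21.69 K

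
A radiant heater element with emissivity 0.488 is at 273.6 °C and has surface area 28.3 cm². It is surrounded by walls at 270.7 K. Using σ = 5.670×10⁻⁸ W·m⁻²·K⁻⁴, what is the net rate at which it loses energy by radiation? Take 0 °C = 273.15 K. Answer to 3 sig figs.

Net loss ≈ 6.58 W

T = 273.6 °C + 273.15 = 546.75 K.
Area A = 28.3 cm² = 2.83×10⁻³ m².
Net radiated power P_net = εσA(T⁴ − T₀⁴) = 0.488×5.670×10⁻⁸×2.83×10⁻³×(546.75⁴ − 270.7⁴).
T⁴ − T₀⁴ = 8.93625×10¹⁰ − 5.36974×10⁹ = 8.39928×10¹⁰ K⁴, so P_net = 6.58 W.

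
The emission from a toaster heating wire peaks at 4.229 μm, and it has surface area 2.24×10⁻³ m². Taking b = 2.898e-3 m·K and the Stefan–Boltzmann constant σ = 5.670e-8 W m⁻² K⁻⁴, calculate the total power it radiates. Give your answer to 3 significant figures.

Wien's law: T = b/λ_max = 2.898×10⁻³/4.229×10⁻⁶ = 685.268 K.
Area A = 2.24×10⁻³ m².
Then P = σAT⁴ = 5.670×10⁻⁸×2.24×10⁻³×(685.268)⁴ = 28.0 W.

P ≈ 28.0 W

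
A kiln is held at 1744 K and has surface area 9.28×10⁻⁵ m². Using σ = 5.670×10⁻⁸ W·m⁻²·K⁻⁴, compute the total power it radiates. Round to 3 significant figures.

P ≈ 48.7 W

Area A = 9.28×10⁻⁵ m².
P = σAT⁴ = 5.670×10⁻⁸ × 9.28×10⁻⁵ × (1744)⁴ = 48.7 W.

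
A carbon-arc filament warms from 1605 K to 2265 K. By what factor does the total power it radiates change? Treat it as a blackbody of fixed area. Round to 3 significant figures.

P₂/P₁ ≈ 3.97

P ∝ T⁴, so P₂/P₁ = (T₂/T₁)⁴ = (2265/1605)⁴ = (1.41121)⁴ = 3.97.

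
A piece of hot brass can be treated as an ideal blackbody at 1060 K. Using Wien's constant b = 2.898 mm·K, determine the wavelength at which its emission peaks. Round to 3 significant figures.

λ_max ≈ 2.73×10³ nm

Wien's displacement law: λ_max = b/T = (2.898×10⁻³ m·K)/(1060 K) = 2.734×10⁻⁶ m.
That is 2.73×10³ nm, in the infrared range.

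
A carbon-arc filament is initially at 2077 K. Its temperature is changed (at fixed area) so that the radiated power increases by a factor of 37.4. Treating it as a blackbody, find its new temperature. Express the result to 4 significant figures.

P ∝ T⁴, so T₂/T₁ = (P₂/P₁)^(1/4) = (37.4)^(1/4) = 2.47296.
T₂ = 2077 × 2.47296 = 5136 K.

T₂ ≈ 5136 K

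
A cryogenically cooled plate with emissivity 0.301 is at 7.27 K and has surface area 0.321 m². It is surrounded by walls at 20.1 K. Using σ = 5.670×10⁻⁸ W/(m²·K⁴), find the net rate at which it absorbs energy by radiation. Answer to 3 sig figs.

Area A = 0.321 m².
Net radiated power P_net = εσA(T⁴ − T₀⁴) = 0.301×5.670×10⁻⁸×0.321×(7.27⁴ − 20.1⁴).
T⁴ − T₀⁴ = 2793.43 − 1.63224×10⁵ = -1.60431×10⁵ K⁴, so P_net = -8.79×10⁻⁴ W — negative, meaning a net gain of 8.79×10⁻⁴ W.

Net gain ≈ 8.79×10⁻⁴ W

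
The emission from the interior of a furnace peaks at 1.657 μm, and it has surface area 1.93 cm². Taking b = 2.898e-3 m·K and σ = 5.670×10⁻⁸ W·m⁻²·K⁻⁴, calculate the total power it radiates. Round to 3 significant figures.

P ≈ 102 W

Wien's law: T = b/λ_max = 2.898×10⁻³/1.657×10⁻⁶ = 1748.94 K.
Area A = 1.93 cm² = 1.93×10⁻⁴ m².
Then P = σAT⁴ = 5.670×10⁻⁸×1.93×10⁻⁴×(1748.94)⁴ = 102 W.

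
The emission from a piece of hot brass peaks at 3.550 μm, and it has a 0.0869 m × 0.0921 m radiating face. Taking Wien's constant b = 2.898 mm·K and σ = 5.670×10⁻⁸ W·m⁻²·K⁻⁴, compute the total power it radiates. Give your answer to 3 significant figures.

Wien's law: T = b/λ_max = 2.898×10⁻³/3.550×10⁻⁶ = 816.338 K.
Area A = 0.0869 × 0.0921 = 8.00349×10⁻³ m².
Then P = σAT⁴ = 5.670×10⁻⁸×8.00349×10⁻³×(816.338)⁴ = 202 W.

P ≈ 202 W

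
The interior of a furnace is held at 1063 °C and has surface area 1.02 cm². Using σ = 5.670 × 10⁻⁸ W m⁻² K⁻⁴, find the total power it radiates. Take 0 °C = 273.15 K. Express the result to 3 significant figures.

P ≈ 18.4 W

T = 1063 °C + 273.15 = 1336.15 K.
Area A = 1.02 cm² = 1.02×10⁻⁴ m².
P = σAT⁴ = 5.670×10⁻⁸ × 1.02×10⁻⁴ × (1336.15)⁴ = 18.4 W.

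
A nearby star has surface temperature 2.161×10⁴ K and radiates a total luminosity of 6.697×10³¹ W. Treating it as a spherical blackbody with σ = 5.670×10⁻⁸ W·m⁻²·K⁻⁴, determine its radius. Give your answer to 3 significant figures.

R ≈ 2.08×10¹⁰ m

L = 4πR²σT⁴ ⇒ R = √(L/(4πσT⁴)).
σT⁴ = 1.23652×10¹⁰ W/m², so R = √(6.697×10³¹/(4π×1.23652×10¹⁰)) = 2.08×10¹⁰ m.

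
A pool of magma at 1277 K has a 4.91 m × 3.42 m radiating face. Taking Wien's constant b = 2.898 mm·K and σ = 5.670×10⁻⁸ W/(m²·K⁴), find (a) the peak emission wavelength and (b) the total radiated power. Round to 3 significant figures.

λ_max ≈ 2.27×10³ nm; P ≈ 2.53×10⁶ W

(a) λ_max = b/T = 2.898×10⁻³/1277 = 2.269×10⁻⁶ m = 2.27×10³ nm.
Area A = 4.91 × 3.42 = 16.7922 m².
(b) P = σAT⁴ = 5.670×10⁻⁸×16.7922×(1277)⁴ = 2.53×10⁶ W.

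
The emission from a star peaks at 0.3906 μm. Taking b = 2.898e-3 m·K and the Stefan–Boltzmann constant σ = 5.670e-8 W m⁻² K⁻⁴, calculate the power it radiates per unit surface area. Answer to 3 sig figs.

Wien's law: T = b/λ_max = 2.898×10⁻³/3.906×10⁻⁷ = 7419.35 K.
Then I = σT⁴ = 5.670×10⁻⁸×(7419.35)⁴ = 1.72×10⁸ W/m².

I ≈ 1.72×10⁸ W/m²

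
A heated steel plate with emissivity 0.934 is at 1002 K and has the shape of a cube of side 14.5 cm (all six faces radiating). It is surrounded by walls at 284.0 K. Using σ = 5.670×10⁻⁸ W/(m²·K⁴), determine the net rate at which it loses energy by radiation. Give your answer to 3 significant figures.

Net loss ≈ 6.69×10³ W

Area A = 6s² = 6×(0.145 m)² = 0.12615 m².
Net radiated power P_net = εσA(T⁴ − T₀⁴) = 0.934×5.670×10⁻⁸×0.12615×(1002⁴ − 284.0⁴).
T⁴ − T₀⁴ = 1.00802×10¹² − 6.50539×10⁹ = 1.00151×10¹² K⁴, so P_net = 6.69×10³ W.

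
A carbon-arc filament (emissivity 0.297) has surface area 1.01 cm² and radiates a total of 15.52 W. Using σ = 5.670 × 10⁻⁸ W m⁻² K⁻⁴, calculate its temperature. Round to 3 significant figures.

Area A = 1.01 cm² = 1.01×10⁻⁴ m².
P = εσAT⁴ ⇒ T = (P/(εσA))^(1/4) = (15.52/(0.297×5.670×10⁻⁸×1.01×10⁻⁴))^(1/4) = 1.74×10³ K.

T ≈ 1.74×10³ K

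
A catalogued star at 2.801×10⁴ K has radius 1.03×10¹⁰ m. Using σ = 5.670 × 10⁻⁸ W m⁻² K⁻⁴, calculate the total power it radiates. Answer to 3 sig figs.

Surface area A = 4πR² = 4π(1.03×10¹⁰ m)² = 1.33317×10²¹ m².
P = σAT⁴ = 5.670×10⁻⁸ × 1.33317×10²¹ × (2.801×10⁴)⁴ = 4.65×10³¹ W.

P ≈ 4.65×10³¹ W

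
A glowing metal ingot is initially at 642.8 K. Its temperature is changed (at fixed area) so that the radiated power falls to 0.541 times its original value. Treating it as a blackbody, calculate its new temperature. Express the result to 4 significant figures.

T₂ ≈ 551.3 K

P ∝ T⁴, so T₂/T₁ = (P₂/P₁)^(1/4) = (0.541)^(1/4) = 0.857629.
T₂ = 642.8 × 0.857629 = 551.3 K.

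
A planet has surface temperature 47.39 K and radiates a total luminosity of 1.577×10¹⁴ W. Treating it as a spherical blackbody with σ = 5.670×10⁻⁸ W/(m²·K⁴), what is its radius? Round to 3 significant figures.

L = 4πR²σT⁴ ⇒ R = √(L/(4πσT⁴)).
σT⁴ = 0.285976 W/m², so R = √(1.577×10¹⁴/(4π×0.285976)) = 6.62×10⁶ m.

R ≈ 6.62×10⁶ m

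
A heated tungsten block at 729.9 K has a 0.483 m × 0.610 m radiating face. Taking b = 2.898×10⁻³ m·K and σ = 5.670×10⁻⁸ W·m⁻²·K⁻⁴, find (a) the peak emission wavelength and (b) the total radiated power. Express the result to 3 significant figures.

(a) λ_max = b/T = 2.898×10⁻³/729.9 = 3.970×10⁻⁶ m = 3.97 μm.
Area A = 0.483 × 0.610 = 0.29463 m².
(b) P = σAT⁴ = 5.670×10⁻⁸×0.29463×(729.9)⁴ = 4.74×10³ W.

λ_max ≈ 3.97 μm; P ≈ 4.74×10³ W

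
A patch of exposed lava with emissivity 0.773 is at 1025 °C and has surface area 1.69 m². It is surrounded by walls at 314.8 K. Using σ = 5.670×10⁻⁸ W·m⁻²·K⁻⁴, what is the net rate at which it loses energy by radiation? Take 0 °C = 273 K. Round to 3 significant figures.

Net loss ≈ 2.10×10⁵ W

T = 1025 °C + 273 = 1298 K.
Area A = 1.69 m².
Net radiated power P_net = εσA(T⁴ − T₀⁴) = 0.773×5.670×10⁻⁸×1.69×(1298⁴ − 314.8⁴).
T⁴ − T₀⁴ = 2.83856×10¹² − 9.82062×10⁹ = 2.82874×10¹² K⁴, so P_net = 2.10×10⁵ W.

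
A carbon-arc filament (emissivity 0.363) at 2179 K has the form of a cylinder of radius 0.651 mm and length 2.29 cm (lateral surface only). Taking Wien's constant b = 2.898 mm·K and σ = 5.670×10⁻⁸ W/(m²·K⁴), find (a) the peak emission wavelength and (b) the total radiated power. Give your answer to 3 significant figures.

λ_max ≈ 1.33×10³ nm; P ≈ 43.5 W

(a) λ_max = b/T = 2.898×10⁻³/2179 = 1.330×10⁻⁶ m = 1.33×10³ nm.
Lateral area A = 2πrL = 2π×6.51×10⁻⁴×0.0229 = 9.36691×10⁻⁵ m².
(b) P = εσAT⁴ = 0.363×5.670×10⁻⁸×9.36691×10⁻⁵×(2179)⁴ = 43.5 W.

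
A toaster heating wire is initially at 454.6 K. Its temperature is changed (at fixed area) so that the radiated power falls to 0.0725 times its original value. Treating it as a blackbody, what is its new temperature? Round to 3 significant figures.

T₂ ≈ 236 K

P ∝ T⁴, so T₂/T₁ = (P₂/P₁)^(1/4) = (0.0725)^(1/4) = 0.518901.
T₂ = 454.6 × 0.518901 = 236 K.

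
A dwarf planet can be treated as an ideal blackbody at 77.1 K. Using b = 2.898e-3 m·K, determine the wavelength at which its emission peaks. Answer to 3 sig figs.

λ_max ≈ 37.6 μm

Wien's displacement law: λ_max = b/T = (2.898×10⁻³ m·K)/(77.1 K) = 3.759×10⁻⁵ m.
That is 37.6 μm, in the infrared range.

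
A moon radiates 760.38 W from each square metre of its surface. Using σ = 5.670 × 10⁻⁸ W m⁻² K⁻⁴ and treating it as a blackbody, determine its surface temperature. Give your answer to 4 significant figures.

T ≈ 340.3 K

I = σT⁴, so T = (I/σ)^(1/4) = (760.38/(5.670×10⁻⁸))^(1/4) = 340.3 K.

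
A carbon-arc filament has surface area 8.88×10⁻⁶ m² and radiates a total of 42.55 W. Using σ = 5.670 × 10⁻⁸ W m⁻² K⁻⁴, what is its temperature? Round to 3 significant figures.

Area A = 8.88×10⁻⁶ m².
P = σAT⁴ ⇒ T = (P/(σA))^(1/4) = (42.55/(5.670×10⁻⁸×8.88×10⁻⁶))^(1/4) = 3.03×10³ K.

T ≈ 3.03×10³ K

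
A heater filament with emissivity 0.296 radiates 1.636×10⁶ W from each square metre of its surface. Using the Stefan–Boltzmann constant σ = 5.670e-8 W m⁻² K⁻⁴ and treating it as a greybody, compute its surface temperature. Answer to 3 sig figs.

T ≈ 3.14×10³ K

I = εσT⁴, so T = (I/εσ)^(1/4) = (1.636×10⁶/(0.296×5.670×10⁻⁸))^(1/4) = 3.14×10³ K.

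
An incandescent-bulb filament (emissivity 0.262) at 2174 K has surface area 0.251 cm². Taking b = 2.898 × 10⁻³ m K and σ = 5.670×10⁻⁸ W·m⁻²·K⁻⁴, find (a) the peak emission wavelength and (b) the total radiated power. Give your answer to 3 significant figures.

λ_max ≈ 1.33 μm; P ≈ 8.33 W

(a) λ_max = b/T = 2.898×10⁻³/2174 = 1.333×10⁻⁶ m = 1.33 μm.
Area A = 0.251 cm² = 2.51×10⁻⁵ m².
(b) P = εσAT⁴ = 0.262×5.670×10⁻⁸×2.51×10⁻⁵×(2174)⁴ = 8.33 W.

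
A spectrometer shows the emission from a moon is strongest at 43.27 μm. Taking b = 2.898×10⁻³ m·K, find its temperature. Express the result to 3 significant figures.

Wien's law gives T = b/λ_max = (2.898×10⁻³ m·K)/(4.327×10⁻⁵ m) = 67.0 K.

T ≈ 67.0 K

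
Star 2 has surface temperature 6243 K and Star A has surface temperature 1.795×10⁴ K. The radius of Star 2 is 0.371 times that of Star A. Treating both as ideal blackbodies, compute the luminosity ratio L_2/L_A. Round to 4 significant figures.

L_2/L_A ≈ 2.014×10⁻³

L ∝ R²T⁴, so L_2/L_A = (R_2/R_A)²(T_2/T_A)⁴ = (0.371)² × (6243/1.795×10⁴)⁴ = 0.137641 × 0.0146324 = 2.014×10⁻³.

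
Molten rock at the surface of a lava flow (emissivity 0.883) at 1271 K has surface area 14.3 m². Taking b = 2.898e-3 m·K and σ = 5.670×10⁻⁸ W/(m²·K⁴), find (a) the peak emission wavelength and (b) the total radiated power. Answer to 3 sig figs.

λ_max ≈ 2.28 μm; P ≈ 1.87×10⁶ W

(a) λ_max = b/T = 2.898×10⁻³/1271 = 2.280×10⁻⁶ m = 2.28 μm.
Area A = 14.3 m².
(b) P = εσAT⁴ = 0.883×5.670×10⁻⁸×14.3×(1271)⁴ = 1.87×10⁶ W.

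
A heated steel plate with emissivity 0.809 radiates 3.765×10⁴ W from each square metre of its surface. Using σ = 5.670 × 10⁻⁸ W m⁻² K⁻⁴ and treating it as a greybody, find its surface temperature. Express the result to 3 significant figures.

T ≈ 952 K

I = εσT⁴, so T = (I/εσ)^(1/4) = (3.765×10⁴/(0.809×5.670×10⁻⁸))^(1/4) = 952 K.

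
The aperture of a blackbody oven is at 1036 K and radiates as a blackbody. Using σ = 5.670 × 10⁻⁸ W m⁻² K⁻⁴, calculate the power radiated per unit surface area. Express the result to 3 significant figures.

I ≈ 6.53×10⁴ W/m²

Stefan–Boltzmann: I = σT⁴ = 5.670×10⁻⁸ × (1036)⁴ = 6.53×10⁴ W/m².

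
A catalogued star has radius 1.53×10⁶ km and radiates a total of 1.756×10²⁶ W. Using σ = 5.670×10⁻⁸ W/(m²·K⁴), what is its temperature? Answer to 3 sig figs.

T ≈ 3.20×10³ K

Surface area A = 4πR² = 4π(1.53×10⁹ m)² = 2.94166×10¹⁹ m².
P = σAT⁴ ⇒ T = (P/(σA))^(1/4) = (1.756×10²⁶/(5.670×10⁻⁸×2.94166×10¹⁹))^(1/4) = 3.20×10³ K.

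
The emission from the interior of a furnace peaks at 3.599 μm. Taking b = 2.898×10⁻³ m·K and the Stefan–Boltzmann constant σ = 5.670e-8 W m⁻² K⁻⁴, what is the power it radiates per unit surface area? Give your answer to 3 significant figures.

Wien's law: T = b/λ_max = 2.898×10⁻³/3.599×10⁻⁶ = 805.224 K.
Then I = σT⁴ = 5.670×10⁻⁸×(805.224)⁴ = 2.38×10⁴ W/m².

I ≈ 2.38×10⁴ W/m²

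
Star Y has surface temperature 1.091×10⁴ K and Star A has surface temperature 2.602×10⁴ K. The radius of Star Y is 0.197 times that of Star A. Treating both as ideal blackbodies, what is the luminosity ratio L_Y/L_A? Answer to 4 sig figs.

L_Y/L_A ≈ 1.200×10⁻³

L ∝ R²T⁴, so L_Y/L_A = (R_Y/R_A)²(T_Y/T_A)⁴ = (0.197)² × (1.091×10⁴/2.602×10⁴)⁴ = 0.038809 × 0.0309079 = 1.200×10⁻³.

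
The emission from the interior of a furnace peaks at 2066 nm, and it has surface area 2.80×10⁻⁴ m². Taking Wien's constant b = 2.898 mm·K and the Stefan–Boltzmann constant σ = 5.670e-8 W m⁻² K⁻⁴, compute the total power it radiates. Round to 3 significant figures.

Wien's law: T = b/λ_max = 2.898×10⁻³/2.066×10⁻⁶ = 1402.71 K.
Area A = 2.80×10⁻⁴ m².
Then P = σAT⁴ = 5.670×10⁻⁸×2.80×10⁻⁴×(1402.71)⁴ = 61.5 W.

P ≈ 61.5 W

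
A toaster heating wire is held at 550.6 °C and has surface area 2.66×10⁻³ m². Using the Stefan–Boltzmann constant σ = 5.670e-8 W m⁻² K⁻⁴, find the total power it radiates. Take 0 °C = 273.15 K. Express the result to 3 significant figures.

P ≈ 69.4 W

T = 550.6 °C + 273.15 = 823.75 K.
Area A = 2.66×10⁻³ m².
P = σAT⁴ = 5.670×10⁻⁸ × 2.66×10⁻³ × (823.75)⁴ = 69.4 W.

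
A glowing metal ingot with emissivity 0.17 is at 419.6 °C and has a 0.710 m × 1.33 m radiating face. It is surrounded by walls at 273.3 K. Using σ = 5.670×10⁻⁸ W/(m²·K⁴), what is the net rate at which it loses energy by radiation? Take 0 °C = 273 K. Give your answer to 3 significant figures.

T = 419.6 °C + 273 = 692.6 K.
Area A = 0.710 × 1.33 = 0.9443 m².
Net radiated power P_net = εσA(T⁴ − T₀⁴) = 0.17×5.670×10⁻⁸×0.9443×(692.6⁴ − 273.3⁴).
T⁴ − T₀⁴ = 2.30107×10¹¹ − 5.57903×10⁹ = 2.24528×10¹¹ K⁴, so P_net = 2.04×10³ W.

Net loss ≈ 2.04×10³ W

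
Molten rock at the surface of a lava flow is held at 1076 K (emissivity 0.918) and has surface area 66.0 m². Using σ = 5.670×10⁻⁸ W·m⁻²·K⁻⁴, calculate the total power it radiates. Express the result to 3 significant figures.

Area A = 66.0 m².
P = εσAT⁴ = 0.918 × 5.670×10⁻⁸ × 66.0 × (1076)⁴ = 4.60×10⁶ W.

P ≈ 4.60×10⁶ W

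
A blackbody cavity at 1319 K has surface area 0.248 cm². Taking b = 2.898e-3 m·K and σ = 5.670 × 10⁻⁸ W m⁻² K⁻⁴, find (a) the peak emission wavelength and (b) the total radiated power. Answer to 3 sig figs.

(a) λ_max = b/T = 2.898×10⁻³/1319 = 2.197×10⁻⁶ m = 2.20 μm.
Area A = 0.248 cm² = 2.48×10⁻⁵ m².
(b) P = σAT⁴ = 5.670×10⁻⁸×2.48×10⁻⁵×(1319)⁴ = 4.26 W.

λ_max ≈ 2.20 μm; P ≈ 4.26 W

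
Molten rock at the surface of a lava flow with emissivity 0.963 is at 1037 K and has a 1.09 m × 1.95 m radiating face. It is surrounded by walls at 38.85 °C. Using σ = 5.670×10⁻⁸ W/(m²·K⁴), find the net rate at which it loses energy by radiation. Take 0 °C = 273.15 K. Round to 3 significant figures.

Net loss ≈ 1.33×10⁵ W

Surroundings: T = 38.85 °C + 273.15 = 312.00 K.
Area A = 1.09 × 1.95 = 2.1255 m².
Net radiated power P_net = εσA(T⁴ − T₀⁴) = 0.963×5.670×10⁻⁸×2.1255×(1037⁴ − 312.00⁴).
T⁴ − T₀⁴ = 1.15642×10¹² − 9.47585×10⁹ = 1.14694×10¹² K⁴, so P_net = 1.33×10⁵ W.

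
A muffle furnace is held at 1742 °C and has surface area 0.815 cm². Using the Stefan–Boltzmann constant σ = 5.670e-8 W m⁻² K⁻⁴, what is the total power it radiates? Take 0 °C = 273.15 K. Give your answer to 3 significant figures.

T = 1742 °C + 273.15 = 2015.15 K.
Area A = 0.815 cm² = 8.15×10⁻⁵ m².
P = σAT⁴ = 5.670×10⁻⁸ × 8.15×10⁻⁵ × (2015.15)⁴ = 76.2 W.

P ≈ 76.2 W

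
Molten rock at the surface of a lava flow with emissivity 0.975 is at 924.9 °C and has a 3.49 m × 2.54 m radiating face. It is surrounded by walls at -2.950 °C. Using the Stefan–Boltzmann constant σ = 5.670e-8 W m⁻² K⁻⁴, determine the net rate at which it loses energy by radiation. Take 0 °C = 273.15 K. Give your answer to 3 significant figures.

T = 924.9 °C + 273.15 = 1198.05 K.
Surroundings: T = -2.950 °C + 273.15 = 270.200 K.
Area A = 3.49 × 2.54 = 8.8646 m².
Net radiated power P_net = εσA(T⁴ − T₀⁴) = 0.975×5.670×10⁻⁸×8.8646×(1198.05⁴ − 270.200⁴).
T⁴ − T₀⁴ = 2.06015×10¹² − 5.33017×10⁹ = 2.05482×10¹² K⁴, so P_net = 1.01×10⁶ W.

Net loss ≈ 1.01×10⁶ W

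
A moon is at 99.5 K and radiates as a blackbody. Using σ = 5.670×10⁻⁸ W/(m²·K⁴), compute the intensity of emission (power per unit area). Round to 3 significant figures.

Stefan–Boltzmann: I = σT⁴ = 5.670×10⁻⁸ × (99.5)⁴ = 5.56 W/m².

I ≈ 5.56 W/m²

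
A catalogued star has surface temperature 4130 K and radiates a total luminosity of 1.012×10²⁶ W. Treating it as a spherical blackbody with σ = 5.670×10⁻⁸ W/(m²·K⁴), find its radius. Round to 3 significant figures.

L = 4πR²σT⁴ ⇒ R = √(L/(4πσT⁴)).
σT⁴ = 1.64962×10⁷ W/m², so R = √(1.012×10²⁶/(4π×1.64962×10⁷)) = 6.99×10⁸ m.

R ≈ 6.99×10⁸ m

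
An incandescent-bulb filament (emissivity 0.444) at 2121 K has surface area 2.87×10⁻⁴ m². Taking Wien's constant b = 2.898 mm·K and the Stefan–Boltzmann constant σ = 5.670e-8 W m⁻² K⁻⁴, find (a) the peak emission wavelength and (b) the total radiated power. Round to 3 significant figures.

(a) λ_max = b/T = 2.898×10⁻³/2121 = 1.366×10⁻⁶ m = 1.37×10³ nm.
Area A = 2.87×10⁻⁴ m².
(b) P = εσAT⁴ = 0.444×5.670×10⁻⁸×2.87×10⁻⁴×(2121)⁴ = 146 W.

λ_max ≈ 1.37×10³ nm; P ≈ 146 W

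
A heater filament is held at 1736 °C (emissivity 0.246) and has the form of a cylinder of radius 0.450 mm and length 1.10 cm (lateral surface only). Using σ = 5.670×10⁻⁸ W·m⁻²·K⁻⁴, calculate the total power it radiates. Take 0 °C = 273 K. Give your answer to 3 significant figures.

T = 1736 °C + 273 = 2009 K.
Lateral area A = 2πrL = 2π×4.50×10⁻⁴×0.0110 = 3.11018×10⁻⁵ m².
P = εσAT⁴ = 0.246 × 5.670×10⁻⁸ × 3.11018×10⁻⁵ × (2009)⁴ = 7.07 W.

P ≈ 7.07 W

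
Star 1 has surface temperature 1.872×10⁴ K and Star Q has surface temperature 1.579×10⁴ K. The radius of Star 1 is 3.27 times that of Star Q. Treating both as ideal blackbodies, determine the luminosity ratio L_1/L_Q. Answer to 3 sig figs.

L_1/L_Q ≈ 21.1

L ∝ R²T⁴, so L_1/L_Q = (R_1/R_Q)²(T_1/T_Q)⁴ = (3.27)² × (1.872×10⁴/1.579×10⁴)⁴ = 10.6929 × 1.97558 = 21.1.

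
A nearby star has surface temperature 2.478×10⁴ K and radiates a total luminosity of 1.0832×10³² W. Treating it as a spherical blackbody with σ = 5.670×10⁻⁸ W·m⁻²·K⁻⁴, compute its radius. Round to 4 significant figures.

R ≈ 2.008×10¹⁰ m

L = 4πR²σT⁴ ⇒ R = √(L/(4πσT⁴)).
σT⁴ = 2.13790×10¹⁰ W/m², so R = √(1.0832×10³²/(4π×2.13790×10¹⁰)) = 2.008×10¹⁰ m.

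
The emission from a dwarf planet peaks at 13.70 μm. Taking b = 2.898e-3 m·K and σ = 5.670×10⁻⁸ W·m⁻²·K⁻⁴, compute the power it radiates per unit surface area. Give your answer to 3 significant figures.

I ≈ 114 W/m²

Wien's law: T = b/λ_max = 2.898×10⁻³/1.370×10⁻⁵ = 211.533 K.
Then I = σT⁴ = 5.670×10⁻⁸×(211.533)⁴ = 114 W/m².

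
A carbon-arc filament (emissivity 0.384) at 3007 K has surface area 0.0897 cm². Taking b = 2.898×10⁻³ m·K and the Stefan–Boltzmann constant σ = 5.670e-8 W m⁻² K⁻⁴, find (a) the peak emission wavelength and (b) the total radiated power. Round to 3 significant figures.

λ_max ≈ 0.964 μm; P ≈ 16.0 W

(a) λ_max = b/T = 2.898×10⁻³/3007 = 9.638×10⁻⁷ m = 0.964 μm.
Area A = 0.0897 cm² = 8.97×10⁻⁶ m².
(b) P = εσAT⁴ = 0.384×5.670×10⁻⁸×8.97×10⁻⁶×(3007)⁴ = 16.0 W.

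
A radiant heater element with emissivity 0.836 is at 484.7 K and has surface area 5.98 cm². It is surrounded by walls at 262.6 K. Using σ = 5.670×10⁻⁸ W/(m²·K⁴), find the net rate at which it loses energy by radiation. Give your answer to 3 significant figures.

Area A = 5.98 cm² = 5.98×10⁻⁴ m².
Net radiated power P_net = εσA(T⁴ − T₀⁴) = 0.836×5.670×10⁻⁸×5.98×10⁻⁴×(484.7⁴ − 262.6⁴).
T⁴ − T₀⁴ = 5.51940×10¹⁰ − 4.75531×10⁹ = 5.04387×10¹⁰ K⁴, so P_net = 1.43 W.

Net loss ≈ 1.43 W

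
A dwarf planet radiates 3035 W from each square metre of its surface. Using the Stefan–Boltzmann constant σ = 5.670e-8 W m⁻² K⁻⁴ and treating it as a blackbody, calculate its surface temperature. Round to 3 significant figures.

T ≈ 481 K

I = σT⁴, so T = (I/σ)^(1/4) = (3035/(5.670×10⁻⁸))^(1/4) = 481 K.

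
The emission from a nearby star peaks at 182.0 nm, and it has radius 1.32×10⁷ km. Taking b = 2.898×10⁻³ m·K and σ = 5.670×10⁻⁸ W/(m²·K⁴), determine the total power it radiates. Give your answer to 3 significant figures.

P ≈ 7.98×10³⁰ W

Wien's law: T = b/λ_max = 2.898×10⁻³/1.820×10⁻⁷ = 15923.1 K.
Surface area A = 4πR² = 4π(1.32×10¹⁰ m)² = 2.18956×10²¹ m².
Then P = σAT⁴ = 5.670×10⁻⁸×2.18956×10²¹×(15923.1)⁴ = 7.98×10³⁰ W.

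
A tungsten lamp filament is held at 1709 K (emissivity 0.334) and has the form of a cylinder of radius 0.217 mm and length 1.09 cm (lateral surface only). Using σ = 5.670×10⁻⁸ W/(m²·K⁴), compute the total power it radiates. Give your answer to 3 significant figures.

P ≈ 2.40 W

Lateral area A = 2πrL = 2π×2.17×10⁻⁴×0.0109 = 1.48616×10⁻⁵ m².
P = εσAT⁴ = 0.334 × 5.670×10⁻⁸ × 1.48616×10⁻⁵ × (1709)⁴ = 2.40 W.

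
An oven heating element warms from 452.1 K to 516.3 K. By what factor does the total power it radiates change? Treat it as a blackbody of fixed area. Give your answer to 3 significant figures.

P₂/P₁ ≈ 1.70

P ∝ T⁴, so P₂/P₁ = (T₂/T₁)⁴ = (516.3/452.1)⁴ = (1.14200)⁴ = 1.70.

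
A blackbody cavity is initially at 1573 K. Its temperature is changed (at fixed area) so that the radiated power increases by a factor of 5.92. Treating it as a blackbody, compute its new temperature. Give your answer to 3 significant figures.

T₂ ≈ 2.45×10³ K

P ∝ T⁴, so T₂/T₁ = (P₂/P₁)^(1/4) = (5.92)^(1/4) = 1.55984.
T₂ = 1573 × 1.55984 = 2.45×10³ K.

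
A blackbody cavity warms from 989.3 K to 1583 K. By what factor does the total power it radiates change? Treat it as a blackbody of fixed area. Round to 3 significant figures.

P ∝ T⁴, so P₂/P₁ = (T₂/T₁)⁴ = (1583/989.3)⁴ = (1.60012)⁴ = 6.56.

P₂/P₁ ≈ 6.56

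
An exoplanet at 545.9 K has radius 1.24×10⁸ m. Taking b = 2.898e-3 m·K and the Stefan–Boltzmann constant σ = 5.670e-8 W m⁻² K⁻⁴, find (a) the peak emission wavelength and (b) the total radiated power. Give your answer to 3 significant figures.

λ_max ≈ 5.31 μm; P ≈ 9.73×10²⁰ W

(a) λ_max = b/T = 2.898×10⁻³/545.9 = 5.309×10⁻⁶ m = 5.31 μm.
Surface area A = 4πR² = 4π(1.24×10⁸ m)² = 1.93221×10¹⁷ m².
(b) P = σAT⁴ = 5.670×10⁻⁸×1.93221×10¹⁷×(545.9)⁴ = 9.73×10²⁰ W.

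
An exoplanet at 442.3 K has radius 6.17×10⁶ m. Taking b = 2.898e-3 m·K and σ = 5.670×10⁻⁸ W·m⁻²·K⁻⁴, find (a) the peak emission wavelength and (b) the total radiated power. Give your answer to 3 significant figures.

(a) λ_max = b/T = 2.898×10⁻³/442.3 = 6.552×10⁻⁶ m = 6.55 μm.
Surface area A = 4πR² = 4π(6.17×10⁶ m)² = 4.78388×10¹⁴ m².
(b) P = σAT⁴ = 5.670×10⁻⁸×4.78388×10¹⁴×(442.3)⁴ = 1.04×10¹⁸ W.

λ_max ≈ 6.55 μm; P ≈ 1.04×10¹⁸ W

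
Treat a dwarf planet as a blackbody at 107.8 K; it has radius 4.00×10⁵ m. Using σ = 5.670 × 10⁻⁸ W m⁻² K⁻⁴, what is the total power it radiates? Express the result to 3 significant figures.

Surface area A = 4πR² = 4π(4.00×10⁵ m)² = 2.01062×10¹² m².
P = σAT⁴ = 5.670×10⁻⁸ × 2.01062×10¹² × (107.8)⁴ = 1.54×10¹³ W.

P ≈ 1.54×10¹³ W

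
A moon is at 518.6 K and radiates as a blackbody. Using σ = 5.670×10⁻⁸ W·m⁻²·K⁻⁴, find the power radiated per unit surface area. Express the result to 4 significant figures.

Stefan–Boltzmann: I = σT⁴ = 5.670×10⁻⁸ × (518.6)⁴ = 4101 W/m².

I ≈ 4101 W/m²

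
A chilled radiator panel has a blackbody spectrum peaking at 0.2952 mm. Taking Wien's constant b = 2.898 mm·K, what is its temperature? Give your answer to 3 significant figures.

T ≈ 9.82 K

Wien's law gives T = b/λ_max = (2.898×10⁻³ m·K)/(2.952×10⁻⁴ m) = 9.82 K.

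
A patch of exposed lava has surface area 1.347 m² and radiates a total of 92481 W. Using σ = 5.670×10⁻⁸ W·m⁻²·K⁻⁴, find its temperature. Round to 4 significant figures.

T ≈ 1049 K

Area A = 1.347 m².
P = σAT⁴ ⇒ T = (P/(σA))^(1/4) = (92481/(5.670×10⁻⁸×1.347))^(1/4) = 1049 K.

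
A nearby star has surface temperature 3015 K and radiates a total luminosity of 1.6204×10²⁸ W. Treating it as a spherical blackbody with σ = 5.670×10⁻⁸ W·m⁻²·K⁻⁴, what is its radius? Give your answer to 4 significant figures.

R ≈ 1.659×10¹⁰ m

L = 4πR²σT⁴ ⇒ R = √(L/(4πσT⁴)).
σT⁴ = 4.68525×10⁶ W/m², so R = √(1.6204×10²⁸/(4π×4.68525×10⁶)) = 1.659×10¹⁰ m.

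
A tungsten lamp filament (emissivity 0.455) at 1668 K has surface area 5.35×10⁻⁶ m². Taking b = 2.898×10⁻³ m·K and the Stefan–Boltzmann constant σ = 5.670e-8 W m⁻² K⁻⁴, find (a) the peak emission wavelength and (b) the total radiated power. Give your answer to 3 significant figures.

λ_max ≈ 1.74 μm; P ≈ 1.07 W

(a) λ_max = b/T = 2.898×10⁻³/1668 = 1.737×10⁻⁶ m = 1.74 μm.
Area A = 5.35×10⁻⁶ m².
(b) P = εσAT⁴ = 0.455×5.670×10⁻⁸×5.35×10⁻⁶×(1668)⁴ = 1.07 W.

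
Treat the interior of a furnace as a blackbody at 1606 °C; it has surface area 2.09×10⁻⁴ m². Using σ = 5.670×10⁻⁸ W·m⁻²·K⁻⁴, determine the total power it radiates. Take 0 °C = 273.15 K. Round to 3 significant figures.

P ≈ 148 W

T = 1606 °C + 273.15 = 1879.15 K.
Area A = 2.09×10⁻⁴ m².
P = σAT⁴ = 5.670×10⁻⁸ × 2.09×10⁻⁴ × (1879.15)⁴ = 148 W.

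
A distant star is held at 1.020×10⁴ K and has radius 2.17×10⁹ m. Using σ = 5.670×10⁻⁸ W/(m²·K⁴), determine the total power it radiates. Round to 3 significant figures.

P ≈ 3.63×10²⁸ W

Surface area A = 4πR² = 4π(2.17×10⁹ m)² = 5.91738×10¹⁹ m².
P = σAT⁴ = 5.670×10⁻⁸ × 5.91738×10¹⁹ × (1.020×10⁴)⁴ = 3.63×10²⁸ W.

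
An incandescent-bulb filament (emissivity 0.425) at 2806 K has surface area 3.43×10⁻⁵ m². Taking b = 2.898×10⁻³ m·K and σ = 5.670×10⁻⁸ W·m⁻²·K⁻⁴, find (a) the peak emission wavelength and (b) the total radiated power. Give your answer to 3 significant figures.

λ_max ≈ 1.03×10³ nm; P ≈ 51.2 W

(a) λ_max = b/T = 2.898×10⁻³/2806 = 1.033×10⁻⁶ m = 1.03×10³ nm.
Area A = 3.43×10⁻⁵ m².
(b) P = εσAT⁴ = 0.425×5.670×10⁻⁸×3.43×10⁻⁵×(2806)⁴ = 51.2 W.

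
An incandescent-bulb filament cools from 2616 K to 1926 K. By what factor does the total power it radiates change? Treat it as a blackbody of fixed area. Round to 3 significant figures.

P₂/P₁ ≈ 0.294

P ∝ T⁴, so P₂/P₁ = (T₂/T₁)⁴ = (1926/2616)⁴ = (0.736239)⁴ = 0.294.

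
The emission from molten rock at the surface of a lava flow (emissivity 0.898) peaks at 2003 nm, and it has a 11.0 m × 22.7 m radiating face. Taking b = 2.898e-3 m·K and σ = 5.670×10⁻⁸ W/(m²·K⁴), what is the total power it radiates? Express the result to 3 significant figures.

Wien's law: T = b/λ_max = 2.898×10⁻³/2.003×10⁻⁶ = 1446.83 K.
Area A = 11.0 × 22.7 = 249.7 m².
Then P = εσAT⁴ = 0.898×5.670×10⁻⁸×249.7×(1446.83)⁴ = 5.57×10⁷ W.

P ≈ 5.57×10⁷ W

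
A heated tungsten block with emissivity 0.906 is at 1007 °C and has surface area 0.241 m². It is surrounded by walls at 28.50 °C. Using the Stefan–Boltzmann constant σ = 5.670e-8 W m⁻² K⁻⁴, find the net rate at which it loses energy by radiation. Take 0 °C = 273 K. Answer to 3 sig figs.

Net loss ≈ 3.31×10⁴ W

T = 1007 °C + 273 = 1280 K.
Surroundings: T = 28.50 °C + 273 = 301.50 K.
Area A = 0.241 m².
Net radiated power P_net = εσA(T⁴ − T₀⁴) = 0.906×5.670×10⁻⁸×0.241×(1280⁴ − 301.50⁴).
T⁴ − T₀⁴ = 2.68435×10¹² − 8.26322×10⁹ = 2.67609×10¹² K⁴, so P_net = 3.31×10⁴ W.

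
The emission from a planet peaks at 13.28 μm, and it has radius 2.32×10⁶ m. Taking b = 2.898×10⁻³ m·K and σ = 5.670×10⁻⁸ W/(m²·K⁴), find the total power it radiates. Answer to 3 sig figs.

Wien's law: T = b/λ_max = 2.898×10⁻³/1.328×10⁻⁵ = 218.223 K.
Surface area A = 4πR² = 4π(2.32×10⁶ m)² = 6.76372×10¹³ m².
Then P = σAT⁴ = 5.670×10⁻⁸×6.76372×10¹³×(218.223)⁴ = 8.70×10¹⁵ W.

P ≈ 8.70×10¹⁵ W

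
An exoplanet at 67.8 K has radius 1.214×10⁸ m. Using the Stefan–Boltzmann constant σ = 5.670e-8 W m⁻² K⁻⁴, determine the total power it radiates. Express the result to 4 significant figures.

P ≈ 2.219×10¹⁷ W

Surface area A = 4πR² = 4π(1.214×10⁸ m)² = 1.85203×10¹⁷ m².
P = σAT⁴ = 5.670×10⁻⁸ × 1.85203×10¹⁷ × (67.8)⁴ = 2.219×10¹⁷ W.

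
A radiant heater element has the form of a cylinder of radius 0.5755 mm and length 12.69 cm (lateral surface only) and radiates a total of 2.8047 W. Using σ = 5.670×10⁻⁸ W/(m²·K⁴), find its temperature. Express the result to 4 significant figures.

T ≈ 573.0 K

Lateral area A = 2πrL = 2π×5.755×10⁻⁴×0.1269 = 4.58867×10⁻⁴ m².
P = σAT⁴ ⇒ T = (P/(σA))^(1/4) = (2.8047/(5.670×10⁻⁸×4.58867×10⁻⁴))^(1/4) = 573.0 K.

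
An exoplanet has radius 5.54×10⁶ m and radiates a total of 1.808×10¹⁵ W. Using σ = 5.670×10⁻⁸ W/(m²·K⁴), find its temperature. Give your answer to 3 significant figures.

T ≈ 95.4 K

Surface area A = 4πR² = 4π(5.54×10⁶ m)² = 3.85682×10¹⁴ m².
P = σAT⁴ ⇒ T = (P/(σA))^(1/4) = (1.808×10¹⁵/(5.670×10⁻⁸×3.85682×10¹⁴))^(1/4) = 95.4 K.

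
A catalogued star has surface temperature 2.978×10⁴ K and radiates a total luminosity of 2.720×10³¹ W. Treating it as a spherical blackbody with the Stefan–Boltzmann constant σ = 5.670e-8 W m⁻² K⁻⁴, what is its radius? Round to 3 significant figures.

L = 4πR²σT⁴ ⇒ R = √(L/(4πσT⁴)).
σT⁴ = 4.45946×10¹⁰ W/m², so R = √(2.720×10³¹/(4π×4.45946×10¹⁰)) = 6.97×10⁹ m.

R ≈ 6.97×10⁹ m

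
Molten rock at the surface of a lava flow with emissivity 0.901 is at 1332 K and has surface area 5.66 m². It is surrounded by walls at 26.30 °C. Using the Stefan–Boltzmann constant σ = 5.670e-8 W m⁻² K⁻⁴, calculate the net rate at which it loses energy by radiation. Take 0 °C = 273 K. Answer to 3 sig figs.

Surroundings: T = 26.30 °C + 273 = 299.30 K.
Area A = 5.66 m².
Net radiated power P_net = εσA(T⁴ − T₀⁴) = 0.901×5.670×10⁻⁸×5.66×(1332⁴ − 299.30⁴).
T⁴ − T₀⁴ = 3.14787×10¹² − 8.02466×10⁹ = 3.13985×10¹² K⁴, so P_net = 9.08×10⁵ W.

Net loss ≈ 9.08×10⁵ W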